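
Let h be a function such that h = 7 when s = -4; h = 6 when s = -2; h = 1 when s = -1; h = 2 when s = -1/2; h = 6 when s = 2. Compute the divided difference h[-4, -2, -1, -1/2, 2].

-311/630

h[-4,-2] = (6 - 7) / (-2 - (-4)) = -1/2
h[-2,-1] = (1 - 6) / (-1 - (-2)) = -5
h[-1,-1/2] = (2 - 1) / (-1/2 - (-1)) = 2
h[-1/2,2] = (6 - 2) / (2 - (-1/2)) = 8/5
h[-4,-2,-1] = (-5 - (-1/2)) / (-1 - (-4)) = -3/2
h[-2,-1,-1/2] = (2 - (-5)) / (-1/2 - (-2)) = 14/3
h[-1,-1/2,2] = (8/5 - 2) / (2 - (-1)) = -2/15
h[-4,-2,-1,-1/2] = (14/3 - (-3/2)) / (-1/2 - (-4)) = 37/21
h[-2,-1,-1/2,2] = (-2/15 - 14/3) / (2 - (-2)) = -6/5
h[-4,-2,-1,-1/2,2] = (-6/5 - 37/21) / (2 - (-4)) = -311/630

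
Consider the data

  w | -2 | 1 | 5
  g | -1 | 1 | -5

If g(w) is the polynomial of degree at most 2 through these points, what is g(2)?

Evaluate each Lagrange basis at w = 2:
L_0(2) = (1)·(-3)/[(-3)·(-7)] = -1/7
L_1(2) = (4)·(-3)/[(3)·(-4)] = 1
L_2(2) = (4)·(1)/[(7)·(4)] = 1/7
Sum: (-1)·(-1/7) + 1·(1) + (-5)·(1/7) = 3/7

3/7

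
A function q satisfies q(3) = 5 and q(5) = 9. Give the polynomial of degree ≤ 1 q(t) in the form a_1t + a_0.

Build the Lagrange basis polynomials:
L_0(t) = (t - 5) / [-2] = -(1/2)t + 5/2
L_1(t) = (t - 3) / [2] = (1/2)t - 3/2
q(t) = 5·L_0 + 9·L_1
  5·L_0(t) = -(5/2)t + 25/2
  9·L_1(t) = (9/2)t - 27/2
Adding term by term: 2t - 1

q(t) = 2t - 1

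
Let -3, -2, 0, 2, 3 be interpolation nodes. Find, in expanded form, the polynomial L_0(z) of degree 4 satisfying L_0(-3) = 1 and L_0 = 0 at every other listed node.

L_0(z) = (1/90)z^4 - (1/30)z^3 - (2/45)z^2 + (2/15)z

L_0(z) = (z + 2)z(z - 2)(z - 3) / [(-1)·(-3)·(-5)·(-6)]
       = (z^4 - 3z^3 - 4z^2 + 12z) / (90)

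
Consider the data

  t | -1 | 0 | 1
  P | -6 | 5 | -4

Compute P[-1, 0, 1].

P[-1,0] = (5 - (-6)) / (0 - (-1)) = 11
P[0,1] = (-4 - 5) / (1 - 0) = -9
P[-1,0,1] = (-9 - 11) / (1 - (-1)) = -10

-10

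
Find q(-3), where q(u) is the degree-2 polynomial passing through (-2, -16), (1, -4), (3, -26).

-32

Evaluate each Lagrange basis at u = -3:
L_0(-3) = (-4)·(-6)/[(-3)·(-5)] = 8/5
L_1(-3) = (-1)·(-6)/[(3)·(-2)] = -1
L_2(-3) = (-1)·(-4)/[(5)·(2)] = 2/5
Sum: (-16)·(8/5) + (-4)·(-1) + (-26)·(2/5) = -32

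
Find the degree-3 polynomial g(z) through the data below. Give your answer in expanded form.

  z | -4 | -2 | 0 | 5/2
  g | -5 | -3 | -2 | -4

Newton's divided differences:
g[-4,-2] = (-3 - (-5)) / (-2 - (-4)) = 1
g[-2,0] = (-2 - (-3)) / (0 - (-2)) = 1/2
g[0,5/2] = (-4 - (-2)) / (5/2 - 0) = -4/5
g[-4,-2,0] = (1/2 - 1) / (0 - (-4)) = -1/8
g[-2,0,5/2] = (-4/5 - 1/2) / (5/2 - (-2)) = -13/45
g[-4,-2,0,5/2] = (-13/45 - (-1/8)) / (5/2 - (-4)) = -59/2340
g(z) = -5 + 1·(z + 4) + (-1/8)·(z + 4)(z + 2) + (-59/2340)·(z + 4)(z + 2)z
Expanding: g(z) = -(59/2340)z^3 - (431/1560)z^2 + (113/2340)z - 2

g(z) = -(59/2340)z^3 - (431/1560)z^2 + (113/2340)z - 2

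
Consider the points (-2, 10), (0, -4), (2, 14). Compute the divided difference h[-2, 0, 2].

h[-2,0] = (-4 - 10) / (0 - (-2)) = -7
h[0,2] = (14 - (-4)) / (2 - 0) = 9
h[-2,0,2] = (9 - (-7)) / (2 - (-2)) = 4

4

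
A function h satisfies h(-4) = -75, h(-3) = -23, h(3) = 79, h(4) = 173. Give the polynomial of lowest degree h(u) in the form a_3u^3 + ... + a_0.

Newton's divided differences:
h[-4,-3] = (-23 - (-75)) / (-3 - (-4)) = 52
h[-3,3] = (79 - (-23)) / (3 - (-3)) = 17
h[3,4] = (173 - 79) / (4 - 3) = 94
h[-4,-3,3] = (17 - 52) / (3 - (-4)) = -5
h[-3,3,4] = (94 - 17) / (4 - (-3)) = 11
h[-4,-3,3,4] = (11 - (-5)) / (4 - (-4)) = 2
h(u) = -75 + 52·(u + 4) + (-5)·(u + 4)(u + 3) + 2·(u + 4)(u + 3)(u - 3)
Expanding: h(u) = 2u^3 + 3u^2 - u + 1

h(u) = 2u^3 + 3u^2 - u + 1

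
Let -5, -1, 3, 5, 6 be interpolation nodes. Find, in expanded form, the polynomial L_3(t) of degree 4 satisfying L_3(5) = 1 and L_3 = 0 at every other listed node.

L_3(t) = (t + 5)(t + 1)(t - 3)(t - 6) / [(10)·(6)·(2)·(-1)]
       = (t^4 - 3t^3 - 31t^2 + 63t + 90) / (-120)

L_3(t) = -(1/120)t^4 + (1/40)t^3 + (31/120)t^2 - (21/40)t - 3/4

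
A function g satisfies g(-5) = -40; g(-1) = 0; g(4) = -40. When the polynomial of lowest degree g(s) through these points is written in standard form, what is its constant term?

Build the Lagrange basis polynomials:
L_0(s) = (s + 1)(s - 4) / [36] = (1/36)s^2 - (1/12)s - 1/9
L_1(s) = (s + 5)(s - 4) / [-20] = -(1/20)s^2 - (1/20)s + 1
L_2(s) = (s + 5)(s + 1) / [45] = (1/45)s^2 + (2/15)s + 1/9
g(s) = (-40)·L_0 + 0·L_1 + (-40)·L_2
Only the constant term is needed; take it from each L_i and combine:
(-40)·(-1/9) + 0·(1) + (-40)·(1/9) = 0

0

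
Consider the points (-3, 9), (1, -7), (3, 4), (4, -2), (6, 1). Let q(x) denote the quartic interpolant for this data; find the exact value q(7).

872/21

L_0(7) = (6)·(4)·(3)·(1)/[(-4)·(-6)·(-7)·(-9)] = 1/21
L_1(7) = (10)·(4)·(3)·(1)/[(4)·(-2)·(-3)·(-5)] = -1
L_2(7) = (10)·(6)·(3)·(1)/[(6)·(2)·(-1)·(-3)] = 5
L_3(7) = (10)·(6)·(4)·(1)/[(7)·(3)·(1)·(-2)] = -40/7
L_4(7) = (10)·(6)·(4)·(3)/[(9)·(5)·(3)·(2)] = 8/3
Sum: 9·(1/21) + (-7)·(-1) + 4·(5) + (-2)·(-40/7) + 1·(8/3) = 872/21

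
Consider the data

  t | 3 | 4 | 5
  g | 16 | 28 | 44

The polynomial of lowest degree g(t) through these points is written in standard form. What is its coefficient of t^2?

2

Build the Lagrange basis polynomials:
L_0(t) = (t - 4)(t - 5) / [2] = (1/2)t^2 - (9/2)t + 10
L_1(t) = (t - 3)(t - 5) / [-1] = -t^2 + 8t - 15
L_2(t) = (t - 3)(t - 4) / [2] = (1/2)t^2 - (7/2)t + 6
g(t) = 16·L_0 + 28·L_1 + 44·L_2
Only the coefficient of t^2 is needed; take it from each L_i and combine:
16·(1/2) + 28·(-1) + 44·(1/2) = 2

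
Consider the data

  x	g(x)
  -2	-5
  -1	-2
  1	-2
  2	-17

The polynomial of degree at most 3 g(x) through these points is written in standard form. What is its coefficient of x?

Build the Lagrange basis polynomials:
L_0(x) = (x + 1)(x - 1)(x - 2) / [-12] = -(1/12)x^3 + (1/6)x^2 + (1/12)x - 1/6
L_1(x) = (x + 2)(x - 1)(x - 2) / [6] = (1/6)x^3 - (1/6)x^2 - (2/3)x + 2/3
L_2(x) = (x + 2)(x + 1)(x - 2) / [-6] = -(1/6)x^3 - (1/6)x^2 + (2/3)x + 2/3
L_3(x) = (x + 2)(x + 1)(x - 1) / [12] = (1/12)x^3 + (1/6)x^2 - (1/12)x - 1/6
g(x) = (-5)·L_0 + (-2)·L_1 + (-2)·L_2 + (-17)·L_3
Only the coefficient of x is needed; take it from each L_i and combine:
(-5)·(1/12) + (-2)·(-2/3) + (-2)·(2/3) + (-17)·(-1/12) = 1

1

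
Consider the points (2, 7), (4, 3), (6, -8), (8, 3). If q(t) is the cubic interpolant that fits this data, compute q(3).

Using Newton's divided-difference form:
q[2,4] = (3 - 7) / (4 - 2) = -2
q[4,6] = (-8 - 3) / (6 - 4) = -11/2
q[6,8] = (3 - (-8)) / (8 - 6) = 11/2
q[2,4,6] = (-11/2 - (-2)) / (6 - 2) = -7/8
q[4,6,8] = (11/2 - (-11/2)) / (8 - 4) = 11/4
q[2,4,6,8] = (11/4 - (-7/8)) / (8 - 2) = 29/48
q(3) = 7 + (-2)·(1) + (-7/8)·(1)·(-1) + (29/48)·(1)·(-1)·(-3) = 123/16

123/16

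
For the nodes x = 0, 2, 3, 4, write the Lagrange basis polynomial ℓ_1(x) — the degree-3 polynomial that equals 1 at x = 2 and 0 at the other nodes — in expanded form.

ℓ_1(x) = x(x - 3)(x - 4) / [(2)·(-1)·(-2)]
       = (x^3 - 7x^2 + 12x) / (4)

ℓ_1(x) = (1/4)x^3 - (7/4)x^2 + 3x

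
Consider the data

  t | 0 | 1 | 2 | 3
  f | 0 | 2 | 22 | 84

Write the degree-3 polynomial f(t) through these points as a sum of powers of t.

L_0(t) = (t - 1)(t - 2)(t - 3) / [-6] = -(1/6)t^3 + t^2 - (11/6)t + 1
L_1(t) = t(t - 2)(t - 3) / [2] = (1/2)t^3 - (5/2)t^2 + 3t
L_2(t) = t(t - 1)(t - 3) / [-2] = -(1/2)t^3 + 2t^2 - (3/2)t
L_3(t) = t(t - 1)(t - 2) / [6] = (1/6)t^3 - (1/2)t^2 + (1/3)t
f(t) = 0·L_0 + 2·L_1 + 22·L_2 + 84·L_3
  0·L_0(t) = 0
  2·L_1(t) = t^3 - 5t^2 + 6t
  22·L_2(t) = -11t^3 + 44t^2 - 33t
  84·L_3(t) = 14t^3 - 42t^2 + 28t
Adding term by term: 4t^3 - 3t^2 + t

f(t) = 4t^3 - 3t^2 + t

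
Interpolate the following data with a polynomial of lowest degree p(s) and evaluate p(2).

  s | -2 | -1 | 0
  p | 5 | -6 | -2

51

Using Newton's divided-difference form:
p[-2,-1] = (-6 - 5) / (-1 - (-2)) = -11
p[-1,0] = (-2 - (-6)) / (0 - (-1)) = 4
p[-2,-1,0] = (4 - (-11)) / (0 - (-2)) = 15/2
p(2) = 5 + (-11)·(4) + (15/2)·(4)·(3) = 51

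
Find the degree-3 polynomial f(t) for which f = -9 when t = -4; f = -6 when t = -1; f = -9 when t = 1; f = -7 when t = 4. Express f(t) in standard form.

f(t) = (7/60)t^3 - (1/30)t^2 - (97/60)t - 112/15

L_0(t) = (t + 1)(t - 1)(t - 4) / [-120] = -(1/120)t^3 + (1/30)t^2 + (1/120)t - 1/30
L_1(t) = (t + 4)(t - 1)(t - 4) / [30] = (1/30)t^3 - (1/30)t^2 - (8/15)t + 8/15
L_2(t) = (t + 4)(t + 1)(t - 4) / [-30] = -(1/30)t^3 - (1/30)t^2 + (8/15)t + 8/15
L_3(t) = (t + 4)(t + 1)(t - 1) / [120] = (1/120)t^3 + (1/30)t^2 - (1/120)t - 1/30
f(t) = (-9)·L_0 + (-6)·L_1 + (-9)·L_2 + (-7)·L_3
  (-9)·L_0(t) = (3/40)t^3 - (3/10)t^2 - (3/40)t + 3/10
  (-6)·L_1(t) = -(1/5)t^3 + (1/5)t^2 + (16/5)t - 16/5
  (-9)·L_2(t) = (3/10)t^3 + (3/10)t^2 - (24/5)t - 24/5
  (-7)·L_3(t) = -(7/120)t^3 - (7/30)t^2 + (7/120)t + 7/30
Adding term by term: (7/60)t^3 - (1/30)t^2 - (97/60)t - 112/15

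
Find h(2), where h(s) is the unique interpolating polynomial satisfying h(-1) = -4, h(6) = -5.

-31/7

Evaluate each Lagrange basis at s = 2:
L_0(2) = (-4)/[(-7)] = 4/7
L_1(2) = (3)/[(7)] = 3/7
Sum: (-4)·(4/7) + (-5)·(3/7) = -31/7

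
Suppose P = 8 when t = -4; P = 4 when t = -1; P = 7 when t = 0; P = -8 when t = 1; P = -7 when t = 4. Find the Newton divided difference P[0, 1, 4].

23/6

P[0,1] = (-8 - 7) / (1 - 0) = -15
P[1,4] = (-7 - (-8)) / (4 - 1) = 1/3
P[0,1,4] = (1/3 - (-15)) / (4 - 0) = 23/6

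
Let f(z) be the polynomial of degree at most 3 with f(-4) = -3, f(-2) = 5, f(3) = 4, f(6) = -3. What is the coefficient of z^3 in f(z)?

1/30

Build the Lagrange basis polynomials:
L_0(z) = (z + 2)(z - 3)(z - 6) / [-140] = -(1/140)z^3 + (1/20)z^2 - 9/35
L_1(z) = (z + 4)(z - 3)(z - 6) / [80] = (1/80)z^3 - (1/16)z^2 - (9/40)z + 9/10
L_2(z) = (z + 4)(z + 2)(z - 6) / [-105] = -(1/105)z^3 + (4/15)z + 16/35
L_3(z) = (z + 4)(z + 2)(z - 3) / [240] = (1/240)z^3 + (1/80)z^2 - (1/24)z - 1/10
f(z) = (-3)·L_0 + 5·L_1 + 4·L_2 + (-3)·L_3
Only the coefficient of z^3 is needed; take it from each L_i and combine:
(-3)·(-1/140) + 5·(1/80) + 4·(-1/105) + (-3)·(1/240) = 1/30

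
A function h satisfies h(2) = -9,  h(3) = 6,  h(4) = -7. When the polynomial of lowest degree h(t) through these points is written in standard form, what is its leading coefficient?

-14

L_0(t) = (t - 3)(t - 4) / [2] = (1/2)t^2 - (7/2)t + 6
L_1(t) = (t - 2)(t - 4) / [-1] = -t^2 + 6t - 8
L_2(t) = (t - 2)(t - 3) / [2] = (1/2)t^2 - (5/2)t + 3
h(t) = (-9)·L_0 + 6·L_1 + (-7)·L_2
Only the coefficient of t^2 is needed; take it from each L_i and combine:
(-9)·(1/2) + 6·(-1) + (-7)·(1/2) = -14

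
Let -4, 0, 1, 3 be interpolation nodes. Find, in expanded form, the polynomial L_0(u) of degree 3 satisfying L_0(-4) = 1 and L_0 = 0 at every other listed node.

L_0(u) = -(1/140)u^3 + (1/35)u^2 - (3/140)u

L_0(u) = u(u - 1)(u - 3) / [(-4)·(-5)·(-7)]
       = (u^3 - 4u^2 + 3u) / (-140)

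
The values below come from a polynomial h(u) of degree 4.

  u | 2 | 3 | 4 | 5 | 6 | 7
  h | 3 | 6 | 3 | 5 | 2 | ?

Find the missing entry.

-37

The 5 known values determine h uniquely (degree ≤ 4).
L_0(7) = (4)·(3)·(2)·(1)/[(-1)·(-2)·(-3)·(-4)] = 1
L_1(7) = (5)·(3)·(2)·(1)/[(1)·(-1)·(-2)·(-3)] = -5
L_2(7) = (5)·(4)·(2)·(1)/[(2)·(1)·(-1)·(-2)] = 10
L_3(7) = (5)·(4)·(3)·(1)/[(3)·(2)·(1)·(-1)] = -10
L_4(7) = (5)·(4)·(3)·(2)/[(4)·(3)·(2)·(1)] = 5
Sum: 3·(1) + 6·(-5) + 3·(10) + 5·(-10) + 2·(5) = -37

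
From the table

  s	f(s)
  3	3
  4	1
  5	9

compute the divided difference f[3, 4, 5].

f[3,4] = (1 - 3) / (4 - 3) = -2
f[4,5] = (9 - 1) / (5 - 4) = 8
f[3,4,5] = (8 - (-2)) / (5 - 3) = 5

5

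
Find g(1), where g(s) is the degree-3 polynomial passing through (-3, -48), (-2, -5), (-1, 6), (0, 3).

Evaluate each Lagrange basis at s = 1:
L_0(1) = (3)·(2)·(1)/[(-1)·(-2)·(-3)] = -1
L_1(1) = (4)·(2)·(1)/[(1)·(-1)·(-2)] = 4
L_2(1) = (4)·(3)·(1)/[(2)·(1)·(-1)] = -6
L_3(1) = (4)·(3)·(2)/[(3)·(2)·(1)] = 4
Sum: (-48)·(-1) + (-5)·(4) + 6·(-6) + 3·(4) = 4

4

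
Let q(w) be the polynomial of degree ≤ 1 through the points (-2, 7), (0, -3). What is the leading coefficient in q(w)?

The leading coefficient equals the top divided difference q[-2,0].
q[-2,0] = (-3 - 7) / (0 - (-2)) = -5

-5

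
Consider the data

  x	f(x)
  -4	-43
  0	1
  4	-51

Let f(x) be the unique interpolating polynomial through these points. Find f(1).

Using Newton's divided-difference form:
f[-4,0] = (1 - (-43)) / (0 - (-4)) = 11
f[0,4] = (-51 - 1) / (4 - 0) = -13
f[-4,0,4] = (-13 - 11) / (4 - (-4)) = -3
f(1) = -43 + 11·(5) + (-3)·(5)·(1) = -3

-3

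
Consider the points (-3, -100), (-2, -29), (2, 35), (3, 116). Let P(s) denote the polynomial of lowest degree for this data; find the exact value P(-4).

Evaluate each Lagrange basis at s = -4:
L_0(-4) = (-2)·(-6)·(-7)/[(-1)·(-5)·(-6)] = 14/5
L_1(-4) = (-1)·(-6)·(-7)/[(1)·(-4)·(-5)] = -21/10
L_2(-4) = (-1)·(-2)·(-7)/[(5)·(4)·(-1)] = 7/10
L_3(-4) = (-1)·(-2)·(-6)/[(6)·(5)·(1)] = -2/5
Sum: (-100)·(14/5) + (-29)·(-21/10) + 35·(7/10) + 116·(-2/5) = -241

-241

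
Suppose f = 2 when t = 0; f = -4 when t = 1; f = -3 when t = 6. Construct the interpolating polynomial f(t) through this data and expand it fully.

L_0(t) = (t - 1)(t - 6) / [6] = (1/6)t^2 - (7/6)t + 1
L_1(t) = t(t - 6) / [-5] = -(1/5)t^2 + (6/5)t
L_2(t) = t(t - 1) / [30] = (1/30)t^2 - (1/30)t
f(t) = 2·L_0 + (-4)·L_1 + (-3)·L_2
  2·L_0(t) = (1/3)t^2 - (7/3)t + 2
  (-4)·L_1(t) = (4/5)t^2 - (24/5)t
  (-3)·L_2(t) = -(1/10)t^2 + (1/10)t
Adding term by term: (31/30)t^2 - (211/30)t + 2

f(t) = (31/30)t^2 - (211/30)t + 2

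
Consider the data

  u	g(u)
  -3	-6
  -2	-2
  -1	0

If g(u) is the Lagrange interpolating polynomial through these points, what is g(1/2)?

Evaluate each Lagrange basis at u = 1/2:
L_0(1/2) = (5/2)·(3/2)/[(-1)·(-2)] = 15/8
L_1(1/2) = (7/2)·(3/2)/[(1)·(-1)] = -21/4
L_2(1/2) = (7/2)·(5/2)/[(2)·(1)] = 35/8
Sum: (-6)·(15/8) + (-2)·(-21/4) + 0 = -3/4

-3/4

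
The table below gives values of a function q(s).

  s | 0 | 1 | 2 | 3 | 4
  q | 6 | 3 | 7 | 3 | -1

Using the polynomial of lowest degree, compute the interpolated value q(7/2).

Evaluate each Lagrange basis at s = 7/2:
L_0(7/2) = (5/2)·(3/2)·(1/2)·(-1/2)/[(-1)·(-2)·(-3)·(-4)] = -5/128
L_1(7/2) = (7/2)·(3/2)·(1/2)·(-1/2)/[(1)·(-1)·(-2)·(-3)] = 7/32
L_2(7/2) = (7/2)·(5/2)·(1/2)·(-1/2)/[(2)·(1)·(-1)·(-2)] = -35/64
L_3(7/2) = (7/2)·(5/2)·(3/2)·(-1/2)/[(3)·(2)·(1)·(-1)] = 35/32
L_4(7/2) = (7/2)·(5/2)·(3/2)·(1/2)/[(4)·(3)·(2)·(1)] = 35/128
Sum: 6·(-5/128) + 3·(7/32) + 7·(-35/64) + 3·(35/32) + (-1)·(35/128) = -51/128

-51/128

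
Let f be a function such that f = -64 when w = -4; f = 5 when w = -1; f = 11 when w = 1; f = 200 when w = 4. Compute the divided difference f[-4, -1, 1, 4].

f[-4,-1] = (5 - (-64)) / (-1 - (-4)) = 23
f[-1,1] = (11 - 5) / (1 - (-1)) = 3
f[1,4] = (200 - 11) / (4 - 1) = 63
f[-4,-1,1] = (3 - 23) / (1 - (-4)) = -4
f[-1,1,4] = (63 - 3) / (4 - (-1)) = 12
f[-4,-1,1,4] = (12 - (-4)) / (4 - (-4)) = 2

2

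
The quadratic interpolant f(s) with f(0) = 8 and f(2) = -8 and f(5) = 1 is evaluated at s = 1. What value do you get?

-11/5

Evaluate each Lagrange basis at s = 1:
L_0(1) = (-1)·(-4)/[(-2)·(-5)] = 2/5
L_1(1) = (1)·(-4)/[(2)·(-3)] = 2/3
L_2(1) = (1)·(-1)/[(5)·(3)] = -1/15
Sum: 8·(2/5) + (-8)·(2/3) + 1·(-1/15) = -11/5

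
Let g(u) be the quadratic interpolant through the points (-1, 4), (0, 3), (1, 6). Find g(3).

Using Newton's divided-difference form:
g[-1,0] = (3 - 4) / (0 - (-1)) = -1
g[0,1] = (6 - 3) / (1 - 0) = 3
g[-1,0,1] = (3 - (-1)) / (1 - (-1)) = 2
g(3) = 4 + (-1)·(4) + 2·(4)·(3) = 24

24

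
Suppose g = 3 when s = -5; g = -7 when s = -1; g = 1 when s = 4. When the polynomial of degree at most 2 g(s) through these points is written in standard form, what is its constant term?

-65/9

Build the Lagrange basis polynomials:
L_0(s) = (s + 1)(s - 4) / [36] = (1/36)s^2 - (1/12)s - 1/9
L_1(s) = (s + 5)(s - 4) / [-20] = -(1/20)s^2 - (1/20)s + 1
L_2(s) = (s + 5)(s + 1) / [45] = (1/45)s^2 + (2/15)s + 1/9
g(s) = 3·L_0 + (-7)·L_1 + 1·L_2
Only the constant term is needed; take it from each L_i and combine:
3·(-1/9) + (-7)·(1) + 1·(1/9) = -65/9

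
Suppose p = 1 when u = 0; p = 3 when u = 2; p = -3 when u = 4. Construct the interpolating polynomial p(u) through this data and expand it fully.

p(u) = -u^2 + 3u + 1

L_0(u) = (u - 2)(u - 4) / [8] = (1/8)u^2 - (3/4)u + 1
L_1(u) = u(u - 4) / [-4] = -(1/4)u^2 + u
L_2(u) = u(u - 2) / [8] = (1/8)u^2 - (1/4)u
p(u) = 1·L_0 + 3·L_1 + (-3)·L_2
  1·L_0(u) = (1/8)u^2 - (3/4)u + 1
  3·L_1(u) = -(3/4)u^2 + 3u
  (-3)·L_2(u) = -(3/8)u^2 + (3/4)u
Adding term by term: -u^2 + 3u + 1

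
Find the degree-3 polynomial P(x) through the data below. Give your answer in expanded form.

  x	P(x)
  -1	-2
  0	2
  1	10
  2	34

P(x) = 2x^3 + 2x^2 + 4x + 2

Newton's divided differences:
P[-1,0] = (2 - (-2)) / (0 - (-1)) = 4
P[0,1] = (10 - 2) / (1 - 0) = 8
P[1,2] = (34 - 10) / (2 - 1) = 24
P[-1,0,1] = (8 - 4) / (1 - (-1)) = 2
P[0,1,2] = (24 - 8) / (2 - 0) = 8
P[-1,0,1,2] = (8 - 2) / (2 - (-1)) = 2
P(x) = -2 + 4·(x + 1) + 2·(x + 1)x + 2·(x + 1)x(x - 1)
Expanding: P(x) = 2x^3 + 2x^2 + 4x + 2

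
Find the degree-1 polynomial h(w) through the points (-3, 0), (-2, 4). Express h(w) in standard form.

Build the Lagrange basis polynomials:
L_0(w) = (w + 2) / [-1] = -w - 2
L_1(w) = (w + 3) / [1] = w + 3
h(w) = 0·L_0 + 4·L_1
  0·L_0(w) = 0
  4·L_1(w) = 4w + 12
Adding term by term: 4w + 12

h(w) = 4w + 12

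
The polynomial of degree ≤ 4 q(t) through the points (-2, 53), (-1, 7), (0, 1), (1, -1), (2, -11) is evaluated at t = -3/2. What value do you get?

L_0(-3/2) = (-1/2)·(-3/2)·(-5/2)·(-7/2)/[(-1)·(-2)·(-3)·(-4)] = 35/128
L_1(-3/2) = (1/2)·(-3/2)·(-5/2)·(-7/2)/[(1)·(-1)·(-2)·(-3)] = 35/32
L_2(-3/2) = (1/2)·(-1/2)·(-5/2)·(-7/2)/[(2)·(1)·(-1)·(-2)] = -35/64
L_3(-3/2) = (1/2)·(-1/2)·(-3/2)·(-7/2)/[(3)·(2)·(1)·(-1)] = 7/32
L_4(-3/2) = (1/2)·(-1/2)·(-3/2)·(-5/2)/[(4)·(3)·(2)·(1)] = -5/128
Sum: 53·(35/128) + 7·(35/32) + 1·(-35/64) + (-1)·(7/32) + (-11)·(-5/128) = 349/16

349/16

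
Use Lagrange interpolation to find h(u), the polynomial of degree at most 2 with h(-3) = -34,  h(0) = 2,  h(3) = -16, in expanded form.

L_0(u) = u(u - 3) / [18] = (1/18)u^2 - (1/6)u
L_1(u) = (u + 3)(u - 3) / [-9] = -(1/9)u^2 + 1
L_2(u) = (u + 3)u / [18] = (1/18)u^2 + (1/6)u
h(u) = (-34)·L_0 + 2·L_1 + (-16)·L_2
  (-34)·L_0(u) = -(17/9)u^2 + (17/3)u
  2·L_1(u) = -(2/9)u^2 + 2
  (-16)·L_2(u) = -(8/9)u^2 - (8/3)u
Adding term by term: -3u^2 + 3u + 2

h(u) = -3u^2 + 3u + 2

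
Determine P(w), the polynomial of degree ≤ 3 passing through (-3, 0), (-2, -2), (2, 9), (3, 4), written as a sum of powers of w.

P(w) = -(5/12)w^3 - (3/10)w^2 + (53/12)w + 47/10

L_0(w) = (w + 2)(w - 2)(w - 3) / [-30] = -(1/30)w^3 + (1/10)w^2 + (2/15)w - 2/5
L_1(w) = (w + 3)(w - 2)(w - 3) / [20] = (1/20)w^3 - (1/10)w^2 - (9/20)w + 9/10
L_2(w) = (w + 3)(w + 2)(w - 3) / [-20] = -(1/20)w^3 - (1/10)w^2 + (9/20)w + 9/10
L_3(w) = (w + 3)(w + 2)(w - 2) / [30] = (1/30)w^3 + (1/10)w^2 - (2/15)w - 2/5
P(w) = 0·L_0 + (-2)·L_1 + 9·L_2 + 4·L_3
  0·L_0(w) = 0
  (-2)·L_1(w) = -(1/10)w^3 + (1/5)w^2 + (9/10)w - 9/5
  9·L_2(w) = -(9/20)w^3 - (9/10)w^2 + (81/20)w + 81/10
  4·L_3(w) = (2/15)w^3 + (2/5)w^2 - (8/15)w - 8/5
Adding term by term: -(5/12)w^3 - (3/10)w^2 + (53/12)w + 47/10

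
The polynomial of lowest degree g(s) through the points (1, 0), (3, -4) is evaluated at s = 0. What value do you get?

Evaluate each Lagrange basis at s = 0:
L_0(0) = (-3)/[(-2)] = 3/2
L_1(0) = (-1)/[(2)] = -1/2
Sum: 0 + (-4)·(-1/2) = 2

2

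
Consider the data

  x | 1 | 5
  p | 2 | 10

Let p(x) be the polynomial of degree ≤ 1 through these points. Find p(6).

L_0(6) = (1)/[(-4)] = -1/4
L_1(6) = (5)/[(4)] = 5/4
Sum: 2·(-1/4) + 10·(5/4) = 12

12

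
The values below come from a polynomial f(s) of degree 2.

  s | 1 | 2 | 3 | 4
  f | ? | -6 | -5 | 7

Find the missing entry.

The 3 known values determine f uniquely (degree ≤ 2).
L_0(1) = (-2)·(-3)/[(-1)·(-2)] = 3
L_1(1) = (-1)·(-3)/[(1)·(-1)] = -3
L_2(1) = (-1)·(-2)/[(2)·(1)] = 1
Sum: (-6)·(3) + (-5)·(-3) + 7·(1) = 4

4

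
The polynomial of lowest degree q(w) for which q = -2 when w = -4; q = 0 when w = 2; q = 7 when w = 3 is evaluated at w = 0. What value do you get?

Using Newton's divided-difference form:
q[-4,2] = (0 - (-2)) / (2 - (-4)) = 1/3
q[2,3] = (7 - 0) / (3 - 2) = 7
q[-4,2,3] = (7 - 1/3) / (3 - (-4)) = 20/21
q(0) = -2 + (1/3)·(4) + (20/21)·(4)·(-2) = -58/7

-58/7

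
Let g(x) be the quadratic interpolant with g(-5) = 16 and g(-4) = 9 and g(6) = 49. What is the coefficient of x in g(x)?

Build the Lagrange basis polynomials:
L_0(x) = (x + 4)(x - 6) / [11] = (1/11)x^2 - (2/11)x - 24/11
L_1(x) = (x + 5)(x - 6) / [-10] = -(1/10)x^2 + (1/10)x + 3
L_2(x) = (x + 5)(x + 4) / [110] = (1/110)x^2 + (9/110)x + 2/11
g(x) = 16·L_0 + 9·L_1 + 49·L_2
Only the coefficient of x is needed; take it from each L_i and combine:
16·(-2/11) + 9·(1/10) + 49·(9/110) = 2

2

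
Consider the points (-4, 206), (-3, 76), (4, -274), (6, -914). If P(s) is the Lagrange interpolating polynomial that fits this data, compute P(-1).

-4

L_0(-1) = (2)·(-5)·(-7)/[(-1)·(-8)·(-10)] = -7/8
L_1(-1) = (3)·(-5)·(-7)/[(1)·(-7)·(-9)] = 5/3
L_2(-1) = (3)·(2)·(-7)/[(8)·(7)·(-2)] = 3/8
L_3(-1) = (3)·(2)·(-5)/[(10)·(9)·(2)] = -1/6
Sum: 206·(-7/8) + 76·(5/3) + (-274)·(3/8) + (-914)·(-1/6) = -4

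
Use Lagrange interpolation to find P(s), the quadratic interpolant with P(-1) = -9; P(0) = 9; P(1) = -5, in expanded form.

Build the Lagrange basis polynomials:
L_0(s) = s(s - 1) / [2] = (1/2)s^2 - (1/2)s
L_1(s) = (s + 1)(s - 1) / [-1] = -s^2 + 1
L_2(s) = (s + 1)s / [2] = (1/2)s^2 + (1/2)s
P(s) = (-9)·L_0 + 9·L_1 + (-5)·L_2
  (-9)·L_0(s) = -(9/2)s^2 + (9/2)s
  9·L_1(s) = -9s^2 + 9
  (-5)·L_2(s) = -(5/2)s^2 - (5/2)s
Adding term by term: -16s^2 + 2s + 9

P(s) = -16s^2 + 2s + 9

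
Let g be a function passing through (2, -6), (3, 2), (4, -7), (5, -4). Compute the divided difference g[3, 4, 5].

g[3,4] = (-7 - 2) / (4 - 3) = -9
g[4,5] = (-4 - (-7)) / (5 - 4) = 3
g[3,4,5] = (3 - (-9)) / (5 - 3) = 6

6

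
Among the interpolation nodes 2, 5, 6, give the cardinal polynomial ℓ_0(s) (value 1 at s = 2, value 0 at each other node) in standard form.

ℓ_0(s) = (1/12)s^2 - (11/12)s + 5/2

ℓ_0(s) = (s - 5)(s - 6) / [(-3)·(-4)]
       = (s^2 - 11s + 30) / (12)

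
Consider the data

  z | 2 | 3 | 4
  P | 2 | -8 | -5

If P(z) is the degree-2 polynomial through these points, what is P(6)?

Using Newton's divided-difference form:
P[2,3] = (-8 - 2) / (3 - 2) = -10
P[3,4] = (-5 - (-8)) / (4 - 3) = 3
P[2,3,4] = (3 - (-10)) / (4 - 2) = 13/2
P(6) = 2 + (-10)·(4) + (13/2)·(4)·(3) = 40

40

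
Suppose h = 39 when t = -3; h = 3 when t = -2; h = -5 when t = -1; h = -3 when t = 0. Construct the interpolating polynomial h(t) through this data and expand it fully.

h(t) = -3t^3 - 4t^2 + t - 3

L_0(t) = (t + 2)(t + 1)t / [-6] = -(1/6)t^3 - (1/2)t^2 - (1/3)t
L_1(t) = (t + 3)(t + 1)t / [2] = (1/2)t^3 + 2t^2 + (3/2)t
L_2(t) = (t + 3)(t + 2)t / [-2] = -(1/2)t^3 - (5/2)t^2 - 3t
L_3(t) = (t + 3)(t + 2)(t + 1) / [6] = (1/6)t^3 + t^2 + (11/6)t + 1
h(t) = 39·L_0 + 3·L_1 + (-5)·L_2 + (-3)·L_3
  39·L_0(t) = -(13/2)t^3 - (39/2)t^2 - 13t
  3·L_1(t) = (3/2)t^3 + 6t^2 + (9/2)t
  (-5)·L_2(t) = (5/2)t^3 + (25/2)t^2 + 15t
  (-3)·L_3(t) = -(1/2)t^3 - 3t^2 - (11/2)t - 3
Adding term by term: -3t^3 - 4t^2 + t - 3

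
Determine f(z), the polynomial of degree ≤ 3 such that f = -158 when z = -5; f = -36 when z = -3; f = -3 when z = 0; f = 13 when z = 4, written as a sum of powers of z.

Newton's divided differences:
f[-5,-3] = (-36 - (-158)) / (-3 - (-5)) = 61
f[-3,0] = (-3 - (-36)) / (0 - (-3)) = 11
f[0,4] = (13 - (-3)) / (4 - 0) = 4
f[-5,-3,0] = (11 - 61) / (0 - (-5)) = -10
f[-3,0,4] = (4 - 11) / (4 - (-3)) = -1
f[-5,-3,0,4] = (-1 - (-10)) / (4 - (-5)) = 1
f(z) = -158 + 61·(z + 5) + (-10)·(z + 5)(z + 3) + 1·(z + 5)(z + 3)z
Expanding: f(z) = z^3 - 2z^2 - 4z - 3

f(z) = z^3 - 2z^2 - 4z - 3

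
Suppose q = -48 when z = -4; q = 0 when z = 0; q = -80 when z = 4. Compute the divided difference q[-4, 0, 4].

-4

q[-4,0] = (0 - (-48)) / (0 - (-4)) = 12
q[0,4] = (-80 - 0) / (4 - 0) = -20
q[-4,0,4] = (-20 - 12) / (4 - (-4)) = -4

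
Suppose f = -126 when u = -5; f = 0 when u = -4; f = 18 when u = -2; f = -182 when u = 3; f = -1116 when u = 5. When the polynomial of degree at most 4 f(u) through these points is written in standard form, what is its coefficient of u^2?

0

Build the Lagrange basis polynomials:
L_0(u) = (u + 4)(u + 2)(u - 3)(u - 5) / [240] = (1/240)u^4 - (1/120)u^3 - (5/48)u^2 + (13/120)u + 1/2
L_1(u) = (u + 5)(u + 2)(u - 3)(u - 5) / [-126] = -(1/126)u^4 + (1/126)u^3 + (31/126)u^2 - (25/126)u - 25/21
L_2(u) = (u + 5)(u + 4)(u - 3)(u - 5) / [210] = (1/210)u^4 + (1/210)u^3 - (37/210)u^2 - (5/42)u + 10/7
L_3(u) = (u + 5)(u + 4)(u + 2)(u - 5) / [-560] = -(1/560)u^4 - (3/280)u^3 + (17/560)u^2 + (15/56)u + 5/14
L_4(u) = (u + 5)(u + 4)(u + 2)(u - 3) / [1260] = (1/1260)u^4 + (2/315)u^3 + (1/252)u^2 - (37/630)u - 2/21
f(u) = (-126)·L_0 + 0·L_1 + 18·L_2 + (-182)·L_3 + (-1116)·L_4
Only the coefficient of u^2 is needed; take it from each L_i and combine:
(-126)·(-5/48) + 0·(31/126) + 18·(-37/210) + (-182)·(17/560) + (-1116)·(1/252) = 0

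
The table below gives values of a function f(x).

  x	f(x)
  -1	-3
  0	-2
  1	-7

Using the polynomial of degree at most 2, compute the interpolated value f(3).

L_0(3) = (3)·(2)/[(-1)·(-2)] = 3
L_1(3) = (4)·(2)/[(1)·(-1)] = -8
L_2(3) = (4)·(3)/[(2)·(1)] = 6
Sum: (-3)·(3) + (-2)·(-8) + (-7)·(6) = -35

-35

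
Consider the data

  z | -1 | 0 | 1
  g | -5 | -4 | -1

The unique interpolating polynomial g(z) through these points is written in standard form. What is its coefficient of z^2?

1

The leading coefficient equals the top divided difference g[-1,0,1].
g[-1,0] = (-4 - (-5)) / (0 - (-1)) = 1
g[0,1] = (-1 - (-4)) / (1 - 0) = 3
g[-1,0,1] = (3 - 1) / (1 - (-1)) = 1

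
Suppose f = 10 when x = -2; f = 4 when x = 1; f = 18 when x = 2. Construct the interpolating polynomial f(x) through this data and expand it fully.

Build the Lagrange basis polynomials:
L_0(x) = (x - 1)(x - 2) / [12] = (1/12)x^2 - (1/4)x + 1/6
L_1(x) = (x + 2)(x - 2) / [-3] = -(1/3)x^2 + 4/3
L_2(x) = (x + 2)(x - 1) / [4] = (1/4)x^2 + (1/4)x - 1/2
f(x) = 10·L_0 + 4·L_1 + 18·L_2
  10·L_0(x) = (5/6)x^2 - (5/2)x + 5/3
  4·L_1(x) = -(4/3)x^2 + 16/3
  18·L_2(x) = (9/2)x^2 + (9/2)x - 9
Adding term by term: 4x^2 + 2x - 2

f(x) = 4x^2 + 2x - 2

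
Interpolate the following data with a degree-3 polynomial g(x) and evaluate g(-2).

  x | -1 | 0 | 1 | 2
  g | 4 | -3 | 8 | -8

74

L_0(-2) = (-2)·(-3)·(-4)/[(-1)·(-2)·(-3)] = 4
L_1(-2) = (-1)·(-3)·(-4)/[(1)·(-1)·(-2)] = -6
L_2(-2) = (-1)·(-2)·(-4)/[(2)·(1)·(-1)] = 4
L_3(-2) = (-1)·(-2)·(-3)/[(3)·(2)·(1)] = -1
Sum: 4·(4) + (-3)·(-6) + 8·(4) + (-8)·(-1) = 74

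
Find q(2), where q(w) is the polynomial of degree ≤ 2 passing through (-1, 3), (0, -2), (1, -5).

-6

Using Newton's divided-difference form:
q[-1,0] = (-2 - 3) / (0 - (-1)) = -5
q[0,1] = (-5 - (-2)) / (1 - 0) = -3
q[-1,0,1] = (-3 - (-5)) / (1 - (-1)) = 1
q(2) = 3 + (-5)·(3) + 1·(3)·(2) = -6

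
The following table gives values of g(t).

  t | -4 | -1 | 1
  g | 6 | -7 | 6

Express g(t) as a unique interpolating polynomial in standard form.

L_0(t) = (t + 1)(t - 1) / [15] = (1/15)t^2 - 1/15
L_1(t) = (t + 4)(t - 1) / [-6] = -(1/6)t^2 - (1/2)t + 2/3
L_2(t) = (t + 4)(t + 1) / [10] = (1/10)t^2 + (1/2)t + 2/5
g(t) = 6·L_0 + (-7)·L_1 + 6·L_2
  6·L_0(t) = (2/5)t^2 - 2/5
  (-7)·L_1(t) = (7/6)t^2 + (7/2)t - 14/3
  6·L_2(t) = (3/5)t^2 + 3t + 12/5
Adding term by term: (13/6)t^2 + (13/2)t - 8/3

g(t) = (13/6)t^2 + (13/2)t - 8/3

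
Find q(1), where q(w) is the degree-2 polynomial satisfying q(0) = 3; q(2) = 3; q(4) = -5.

4

Using Newton's divided-difference form:
q[0,2] = (3 - 3) / (2 - 0) = 0
q[2,4] = (-5 - 3) / (4 - 2) = -4
q[0,2,4] = (-4 - 0) / (4 - 0) = -1
q(1) = 3 + 0·(1) + (-1)·(1)·(-1) = 4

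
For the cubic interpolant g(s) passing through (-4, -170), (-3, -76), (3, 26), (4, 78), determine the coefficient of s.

Build the Lagrange basis polynomials:
L_0(s) = (s + 3)(s - 3)(s - 4) / [-56] = -(1/56)s^3 + (1/14)s^2 + (9/56)s - 9/14
L_1(s) = (s + 4)(s - 3)(s - 4) / [42] = (1/42)s^3 - (1/14)s^2 - (8/21)s + 8/7
L_2(s) = (s + 4)(s + 3)(s - 4) / [-42] = -(1/42)s^3 - (1/14)s^2 + (8/21)s + 8/7
L_3(s) = (s + 4)(s + 3)(s - 3) / [56] = (1/56)s^3 + (1/14)s^2 - (9/56)s - 9/14
g(s) = (-170)·L_0 + (-76)·L_1 + 26·L_2 + 78·L_3
Only the coefficient of s is needed; take it from each L_i and combine:
(-170)·(9/56) + (-76)·(-8/21) + 26·(8/21) + 78·(-9/56) = -1

-1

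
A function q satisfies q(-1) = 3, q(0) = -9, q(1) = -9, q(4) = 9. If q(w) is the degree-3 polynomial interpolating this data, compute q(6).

L_0(6) = (6)·(5)·(2)/[(-1)·(-2)·(-5)] = -6
L_1(6) = (7)·(5)·(2)/[(1)·(-1)·(-4)] = 35/2
L_2(6) = (7)·(6)·(2)/[(2)·(1)·(-3)] = -14
L_3(6) = (7)·(6)·(5)/[(5)·(4)·(3)] = 7/2
Sum: 3·(-6) + (-9)·(35/2) + (-9)·(-14) + 9·(7/2) = -18

-18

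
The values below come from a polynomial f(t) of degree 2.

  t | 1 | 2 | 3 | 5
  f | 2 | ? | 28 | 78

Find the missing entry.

12

The 3 known values determine f uniquely (degree ≤ 2).
Evaluate each Lagrange basis at t = 2:
L_0(2) = (-1)·(-3)/[(-2)·(-4)] = 3/8
L_1(2) = (1)·(-3)/[(2)·(-2)] = 3/4
L_2(2) = (1)·(-1)/[(4)·(2)] = -1/8
Sum: 2·(3/8) + 28·(3/4) + 78·(-1/8) = 12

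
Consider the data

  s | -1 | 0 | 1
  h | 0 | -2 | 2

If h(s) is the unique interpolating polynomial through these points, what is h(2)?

12

Evaluate each Lagrange basis at s = 2:
L_0(2) = (2)·(1)/[(-1)·(-2)] = 1
L_1(2) = (3)·(1)/[(1)·(-1)] = -3
L_2(2) = (3)·(2)/[(2)·(1)] = 3
Sum: 0 + (-2)·(-3) + 2·(3) = 12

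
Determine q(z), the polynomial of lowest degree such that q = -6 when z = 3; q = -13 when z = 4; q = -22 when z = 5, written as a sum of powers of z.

Newton's divided differences:
q[3,4] = (-13 - (-6)) / (4 - 3) = -7
q[4,5] = (-22 - (-13)) / (5 - 4) = -9
q[3,4,5] = (-9 - (-7)) / (5 - 3) = -1
q(z) = -6 + (-7)·(z - 3) + (-1)·(z - 3)(z - 4)
Expanding: q(z) = -z^2 + 3

q(z) = -z^2 + 3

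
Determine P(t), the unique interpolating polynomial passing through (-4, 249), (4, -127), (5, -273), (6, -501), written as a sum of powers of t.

L_0(t) = (t - 4)(t - 5)(t - 6) / [-720] = -(1/720)t^3 + (1/48)t^2 - (37/360)t + 1/6
L_1(t) = (t + 4)(t - 5)(t - 6) / [16] = (1/16)t^3 - (7/16)t^2 - (7/8)t + 15/2
L_2(t) = (t + 4)(t - 4)(t - 6) / [-9] = -(1/9)t^3 + (2/3)t^2 + (16/9)t - 32/3
L_3(t) = (t + 4)(t - 4)(t - 5) / [20] = (1/20)t^3 - (1/4)t^2 - (4/5)t + 4
P(t) = 249·L_0 + (-127)·L_1 + (-273)·L_2 + (-501)·L_3
  249·L_0(t) = -(83/240)t^3 + (83/16)t^2 - (3071/120)t + 83/2
  (-127)·L_1(t) = -(127/16)t^3 + (889/16)t^2 + (889/8)t - 1905/2
  (-273)·L_2(t) = (91/3)t^3 - 182t^2 - (1456/3)t + 2912
  (-501)·L_3(t) = -(501/20)t^3 + (501/4)t^2 + (2004/5)t - 2004
Adding term by term: -3t^3 + 4t^2 + t - 3

P(t) = -3t^3 + 4t^2 + t - 3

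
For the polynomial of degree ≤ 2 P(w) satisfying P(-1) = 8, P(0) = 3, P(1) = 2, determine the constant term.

3

Build the Lagrange basis polynomials:
L_0(w) = w(w - 1) / [2] = (1/2)w^2 - (1/2)w
L_1(w) = (w + 1)(w - 1) / [-1] = -w^2 + 1
L_2(w) = (w + 1)w / [2] = (1/2)w^2 + (1/2)w
P(w) = 8·L_0 + 3·L_1 + 2·L_2
Only the constant term is needed; take it from each L_i and combine:
8·(0) + 3·(1) + 2·(0) = 3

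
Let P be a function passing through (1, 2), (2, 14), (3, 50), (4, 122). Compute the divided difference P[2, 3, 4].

P[2,3] = (50 - 14) / (3 - 2) = 36
P[3,4] = (122 - 50) / (4 - 3) = 72
P[2,3,4] = (72 - 36) / (4 - 2) = 18

18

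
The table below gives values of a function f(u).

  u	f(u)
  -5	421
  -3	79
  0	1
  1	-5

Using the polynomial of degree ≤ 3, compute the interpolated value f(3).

Evaluate each Lagrange basis at u = 3:
L_0(3) = (6)·(3)·(2)/[(-2)·(-5)·(-6)] = -3/5
L_1(3) = (8)·(3)·(2)/[(2)·(-3)·(-4)] = 2
L_2(3) = (8)·(6)·(2)/[(5)·(3)·(-1)] = -32/5
L_3(3) = (8)·(6)·(3)/[(6)·(4)·(1)] = 6
Sum: 421·(-3/5) + 79·(2) + 1·(-32/5) + (-5)·(6) = -131

-131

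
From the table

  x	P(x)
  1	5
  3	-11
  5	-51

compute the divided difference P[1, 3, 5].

P[1,3] = (-11 - 5) / (3 - 1) = -8
P[3,5] = (-51 - (-11)) / (5 - 3) = -20
P[1,3,5] = (-20 - (-8)) / (5 - 1) = -3

-3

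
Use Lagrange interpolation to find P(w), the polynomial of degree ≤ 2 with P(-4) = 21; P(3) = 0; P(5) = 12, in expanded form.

L_0(w) = (w - 3)(w - 5) / [63] = (1/63)w^2 - (8/63)w + 5/21
L_1(w) = (w + 4)(w - 5) / [-14] = -(1/14)w^2 + (1/14)w + 10/7
L_2(w) = (w + 4)(w - 3) / [18] = (1/18)w^2 + (1/18)w - 2/3
P(w) = 21·L_0 + 0·L_1 + 12·L_2
  21·L_0(w) = (1/3)w^2 - (8/3)w + 5
  0·L_1(w) = 0
  12·L_2(w) = (2/3)w^2 + (2/3)w - 8
Adding term by term: w^2 - 2w - 3

P(w) = w^2 - 2w - 3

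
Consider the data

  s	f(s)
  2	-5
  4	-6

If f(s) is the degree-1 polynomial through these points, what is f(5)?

Evaluate each Lagrange basis at s = 5:
L_0(5) = (1)/[(-2)] = -1/2
L_1(5) = (3)/[(2)] = 3/2
Sum: (-5)·(-1/2) + (-6)·(3/2) = -13/2

-13/2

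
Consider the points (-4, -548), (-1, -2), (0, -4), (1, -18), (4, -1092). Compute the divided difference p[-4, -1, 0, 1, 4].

p[-4,-1] = (-2 - (-548)) / (-1 - (-4)) = 182
p[-1,0] = (-4 - (-2)) / (0 - (-1)) = -2
p[0,1] = (-18 - (-4)) / (1 - 0) = -14
p[1,4] = (-1092 - (-18)) / (4 - 1) = -358
p[-4,-1,0] = (-2 - 182) / (0 - (-4)) = -46
p[-1,0,1] = (-14 - (-2)) / (1 - (-1)) = -6
p[0,1,4] = (-358 - (-14)) / (4 - 0) = -86
p[-4,-1,0,1] = (-6 - (-46)) / (1 - (-4)) = 8
p[-1,0,1,4] = (-86 - (-6)) / (4 - (-1)) = -16
p[-4,-1,0,1,4] = (-16 - 8) / (4 - (-4)) = -3

-3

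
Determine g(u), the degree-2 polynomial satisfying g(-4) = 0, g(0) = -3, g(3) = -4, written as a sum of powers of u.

g(u) = (5/84)u^2 - (43/84)u - 3

Newton's divided differences:
g[-4,0] = (-3 - 0) / (0 - (-4)) = -3/4
g[0,3] = (-4 - (-3)) / (3 - 0) = -1/3
g[-4,0,3] = (-1/3 - (-3/4)) / (3 - (-4)) = 5/84
g(u) = (-3/4)·(u + 4) + (5/84)·(u + 4)u
Expanding: g(u) = (5/84)u^2 - (43/84)u - 3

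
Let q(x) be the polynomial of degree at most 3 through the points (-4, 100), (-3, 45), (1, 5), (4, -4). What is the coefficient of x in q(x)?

L_0(x) = (x + 3)(x - 1)(x - 4) / [-40] = -(1/40)x^3 + (1/20)x^2 + (11/40)x - 3/10
L_1(x) = (x + 4)(x - 1)(x - 4) / [28] = (1/28)x^3 - (1/28)x^2 - (4/7)x + 4/7
L_2(x) = (x + 4)(x + 3)(x - 4) / [-60] = -(1/60)x^3 - (1/20)x^2 + (4/15)x + 4/5
L_3(x) = (x + 4)(x + 3)(x - 1) / [168] = (1/168)x^3 + (1/28)x^2 + (5/168)x - 1/14
q(x) = 100·L_0 + 45·L_1 + 5·L_2 + (-4)·L_3
Only the coefficient of x is needed; take it from each L_i and combine:
100·(11/40) + 45·(-4/7) + 5·(4/15) + (-4)·(5/168) = 3

3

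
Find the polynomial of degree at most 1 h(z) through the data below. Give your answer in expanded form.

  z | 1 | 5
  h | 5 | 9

h(z) = z + 4

Build the Lagrange basis polynomials:
L_0(z) = (z - 5) / [-4] = -(1/4)z + 5/4
L_1(z) = (z - 1) / [4] = (1/4)z - 1/4
h(z) = 5·L_0 + 9·L_1
  5·L_0(z) = -(5/4)z + 25/4
  9·L_1(z) = (9/4)z - 9/4
Adding term by term: z + 4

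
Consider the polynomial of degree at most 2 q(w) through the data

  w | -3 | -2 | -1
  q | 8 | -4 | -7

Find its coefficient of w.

21/2

L_0(w) = (w + 2)(w + 1) / [2] = (1/2)w^2 + (3/2)w + 1
L_1(w) = (w + 3)(w + 1) / [-1] = -w^2 - 4w - 3
L_2(w) = (w + 3)(w + 2) / [2] = (1/2)w^2 + (5/2)w + 3
q(w) = 8·L_0 + (-4)·L_1 + (-7)·L_2
Only the coefficient of w is needed; take it from each L_i and combine:
8·(3/2) + (-4)·(-4) + (-7)·(5/2) = 21/2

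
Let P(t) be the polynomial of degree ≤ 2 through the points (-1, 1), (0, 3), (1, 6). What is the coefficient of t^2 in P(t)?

1/2

Build the Lagrange basis polynomials:
L_0(t) = t(t - 1) / [2] = (1/2)t^2 - (1/2)t
L_1(t) = (t + 1)(t - 1) / [-1] = -t^2 + 1
L_2(t) = (t + 1)t / [2] = (1/2)t^2 + (1/2)t
P(t) = 1·L_0 + 3·L_1 + 6·L_2
Only the coefficient of t^2 is needed; take it from each L_i and combine:
1·(1/2) + 3·(-1) + 6·(1/2) = 1/2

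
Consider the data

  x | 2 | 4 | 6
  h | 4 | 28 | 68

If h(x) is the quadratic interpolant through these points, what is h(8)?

124

Evaluate each Lagrange basis at x = 8:
L_0(8) = (4)·(2)/[(-2)·(-4)] = 1
L_1(8) = (6)·(2)/[(2)·(-2)] = -3
L_2(8) = (6)·(4)/[(4)·(2)] = 3
Sum: 4·(1) + 28·(-3) + 68·(3) = 124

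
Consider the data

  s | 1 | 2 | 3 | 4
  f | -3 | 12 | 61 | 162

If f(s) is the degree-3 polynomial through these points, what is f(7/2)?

Using Newton's divided-difference form:
f[1,2] = (12 - (-3)) / (2 - 1) = 15
f[2,3] = (61 - 12) / (3 - 2) = 49
f[3,4] = (162 - 61) / (4 - 3) = 101
f[1,2,3] = (49 - 15) / (3 - 1) = 17
f[2,3,4] = (101 - 49) / (4 - 2) = 26
f[1,2,3,4] = (26 - 17) / (4 - 1) = 3
f(7/2) = -3 + 15·(5/2) + 17·(5/2)·(3/2) + 3·(5/2)·(3/2)·(1/2) = 831/8

831/8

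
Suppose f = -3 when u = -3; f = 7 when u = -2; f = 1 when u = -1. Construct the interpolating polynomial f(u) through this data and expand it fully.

L_0(u) = (u + 2)(u + 1) / [2] = (1/2)u^2 + (3/2)u + 1
L_1(u) = (u + 3)(u + 1) / [-1] = -u^2 - 4u - 3
L_2(u) = (u + 3)(u + 2) / [2] = (1/2)u^2 + (5/2)u + 3
f(u) = (-3)·L_0 + 7·L_1 + 1·L_2
  (-3)·L_0(u) = -(3/2)u^2 - (9/2)u - 3
  7·L_1(u) = -7u^2 - 28u - 21
  1·L_2(u) = (1/2)u^2 + (5/2)u + 3
Adding term by term: -8u^2 - 30u - 21

f(u) = -8u^2 - 30u - 21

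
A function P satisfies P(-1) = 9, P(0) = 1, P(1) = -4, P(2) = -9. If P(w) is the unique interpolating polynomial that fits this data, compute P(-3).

46

Using Newton's divided-difference form:
P[-1,0] = (1 - 9) / (0 - (-1)) = -8
P[0,1] = (-4 - 1) / (1 - 0) = -5
P[1,2] = (-9 - (-4)) / (2 - 1) = -5
P[-1,0,1] = (-5 - (-8)) / (1 - (-1)) = 3/2
P[0,1,2] = (-5 - (-5)) / (2 - 0) = 0
P[-1,0,1,2] = (0 - 3/2) / (2 - (-1)) = -1/2
P(-3) = 9 + (-8)·(-2) + (3/2)·(-2)·(-3) + (-1/2)·(-2)·(-3)·(-4) = 46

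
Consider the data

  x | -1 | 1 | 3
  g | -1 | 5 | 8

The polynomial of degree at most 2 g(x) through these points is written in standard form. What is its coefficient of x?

L_0(x) = (x - 1)(x - 3) / [8] = (1/8)x^2 - (1/2)x + 3/8
L_1(x) = (x + 1)(x - 3) / [-4] = -(1/4)x^2 + (1/2)x + 3/4
L_2(x) = (x + 1)(x - 1) / [8] = (1/8)x^2 - 1/8
g(x) = (-1)·L_0 + 5·L_1 + 8·L_2
Only the coefficient of x is needed; take it from each L_i and combine:
(-1)·(-1/2) + 5·(1/2) + 8·(0) = 3

3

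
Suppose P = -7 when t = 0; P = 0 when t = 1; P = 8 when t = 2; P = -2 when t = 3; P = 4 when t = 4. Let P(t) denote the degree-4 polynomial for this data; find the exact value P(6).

465

Evaluate each Lagrange basis at t = 6:
L_0(6) = (5)·(4)·(3)·(2)/[(-1)·(-2)·(-3)·(-4)] = 5
L_1(6) = (6)·(4)·(3)·(2)/[(1)·(-1)·(-2)·(-3)] = -24
L_2(6) = (6)·(5)·(3)·(2)/[(2)·(1)·(-1)·(-2)] = 45
L_3(6) = (6)·(5)·(4)·(2)/[(3)·(2)·(1)·(-1)] = -40
L_4(6) = (6)·(5)·(4)·(3)/[(4)·(3)·(2)·(1)] = 15
Sum: (-7)·(5) + 0 + 8·(45) + (-2)·(-40) + 4·(15) = 465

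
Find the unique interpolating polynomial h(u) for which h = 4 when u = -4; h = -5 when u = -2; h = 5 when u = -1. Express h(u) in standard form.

Build the Lagrange basis polynomials:
L_0(u) = (u + 2)(u + 1) / [6] = (1/6)u^2 + (1/2)u + 1/3
L_1(u) = (u + 4)(u + 1) / [-2] = -(1/2)u^2 - (5/2)u - 2
L_2(u) = (u + 4)(u + 2) / [3] = (1/3)u^2 + 2u + 8/3
h(u) = 4·L_0 + (-5)·L_1 + 5·L_2
  4·L_0(u) = (2/3)u^2 + 2u + 4/3
  (-5)·L_1(u) = (5/2)u^2 + (25/2)u + 10
  5·L_2(u) = (5/3)u^2 + 10u + 40/3
Adding term by term: (29/6)u^2 + (49/2)u + 74/3

h(u) = (29/6)u^2 + (49/2)u + 74/3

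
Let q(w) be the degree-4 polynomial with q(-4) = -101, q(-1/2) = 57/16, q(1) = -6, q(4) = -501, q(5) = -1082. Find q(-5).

L_0(-5) = (-9/2)·(-6)·(-9)·(-10)/[(-7/2)·(-5)·(-8)·(-9)] = 27/14
L_1(-5) = (-1)·(-6)·(-9)·(-10)/[(7/2)·(-3/2)·(-9/2)·(-11/2)] = -320/77
L_2(-5) = (-1)·(-9/2)·(-9)·(-10)/[(5)·(3/2)·(-3)·(-4)] = 9/2
L_3(-5) = (-1)·(-9/2)·(-6)·(-10)/[(8)·(9/2)·(3)·(-1)] = -5/2
L_4(-5) = (-1)·(-9/2)·(-6)·(-9)/[(9)·(11/2)·(4)·(1)] = 27/22
Sum: (-101)·(27/14) + 57/16·(-320/77) + (-6)·(9/2) + (-501)·(-5/2) + (-1082)·(27/22) = -312

-312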